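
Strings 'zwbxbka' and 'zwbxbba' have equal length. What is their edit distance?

Let D[i][j] be the edit distance between the first i characters of 'zwbxbka' and the first j characters of 'zwbxbba', with D[i][0] = i, D[0][j] = j, and D[i][j] = D[i-1][j-1] if the characters match, else 1 + min(D[i-1][j], D[i][j-1], D[i-1][j-1]). Filling the table (rows: prefixes of 'zwbxbka', columns: prefixes of 'zwbxbba'):
     ε  z  w  b  x  b  b  a
  ε  0  1  2  3  4  5  6  7
  z  1  0  1  2  3  4  5  6
  w  2  1  0  1  2  3  4  5
  b  3  2  1  0  1  2  3  4
  x  4  3  2  1  0  1  2  3
  b  5  4  3  2  1  0  1  2
  k  6  5  4  3  2  1  1  2
  a  7  6  5  4  3  2  2  1
The bottom-right entry gives D[7][7] = 1, so no sequence of fewer than 1 edit works. Backtracking through the table gives one optimal edit sequence (1 edit):
  zwbxbka → zwbxbba (sub k→b @6)
Edit distance = 1.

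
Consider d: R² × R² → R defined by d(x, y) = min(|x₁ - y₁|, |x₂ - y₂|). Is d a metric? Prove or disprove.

No. d fails identity of indiscernibles: take x = (-1, 0) and y = (-1, 9). Then d(x,y) = min(|-1 - (-1)|, |0 - 9|) = min(0, 9) = 0, yet x ≠ y.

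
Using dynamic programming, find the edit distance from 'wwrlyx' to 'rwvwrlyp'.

Let D[i][j] be the edit distance between the first i characters of 'wwrlyx' and the first j characters of 'rwvwrlyp', with D[i][0] = i, D[0][j] = j, and D[i][j] = D[i-1][j-1] if the characters match, else 1 + min(D[i-1][j], D[i][j-1], D[i-1][j-1]). Filling the table (rows: prefixes of 'wwrlyx', columns: prefixes of 'rwvwrlyp'):
     ε  r  w  v  w  r  l  y  p
  ε  0  1  2  3  4  5  6  7  8
  w  1  1  1  2  3  4  5  6  7
  w  2  2  1  2  2  3  4  5  6
  r  3  2  2  2  3  2  3  4  5
  l  4  3  3  3  3  3  2  3  4
  y  5  4  4  4  4  4  3  2  3
  x  6  5  5  5  5  5  4  3  3
The bottom-right entry gives D[6][8] = 3, so no sequence of fewer than 3 edits works. Backtracking through the table gives one optimal edit sequence (3 edits):
  wwrlyx → rwwrlyx (ins r @1)
  rwwrlyx → rwvwrlyx (ins v @3)
  rwvwrlyx → rwvwrlyp (sub x→p @8)
Edit distance = 3.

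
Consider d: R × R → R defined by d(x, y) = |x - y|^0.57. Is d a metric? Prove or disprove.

Yes. With 0 < p = 0.57 ≤ 1, d(x,y) = |x-y|^0.57 is a metric on R. Non-negativity and symmetry are immediate; |x-y|^0.57 = 0 ⟺ |x-y| = 0 ⟺ x = y. For the triangle inequality, the function t ↦ t^0.57 is subadditive on [0,∞) when p ≤ 1, so |x-z|^0.57 ≤ (|x-y| + |y-z|)^0.57 ≤ |x-y|^0.57 + |y-z|^0.57.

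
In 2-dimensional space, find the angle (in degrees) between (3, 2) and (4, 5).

With u = (3, 2), v = (4, 5):
u·v = 3·4 + 2·5 = 12 + 10 = 22.
|u| = √(3² + 2²) = √13, |v| = √(4² + 5²) = √41, so |u||v| = √(13·41) = √533.
cos θ = (u·v)/(|u||v|) = 22/√533 ≈ 0.952926
θ = arccos(0.952926) ≈ 17.65°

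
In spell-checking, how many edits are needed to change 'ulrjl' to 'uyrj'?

Let D[i][j] be the edit distance between the first i characters of 'ulrjl' and the first j characters of 'uyrj', with D[i][0] = i, D[0][j] = j, and D[i][j] = D[i-1][j-1] if the characters match, else 1 + min(D[i-1][j], D[i][j-1], D[i-1][j-1]). Filling the table (rows: prefixes of 'ulrjl', columns: prefixes of 'uyrj'):
     ε  u  y  r  j
  ε  0  1  2  3  4
  u  1  0  1  2  3
  l  2  1  1  2  3
  r  3  2  2  1  2
  j  4  3  3  2  1
  l  5  4  4  3  2
The bottom-right entry gives D[5][4] = 2, so no sequence of fewer than 2 edits works. Backtracking through the table gives one optimal edit sequence (2 edits):
  ulrjl → uyrjl (sub l→y @2)
  uyrjl → uyrj (del l @5)
Edit distance = 2.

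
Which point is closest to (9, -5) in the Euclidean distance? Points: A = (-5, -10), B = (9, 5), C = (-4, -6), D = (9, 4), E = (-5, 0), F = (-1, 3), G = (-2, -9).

Distances: d(A) ≈ 14.8661, d(B) = 10, d(C) ≈ 13.0384, d(D) = 9, d(E) ≈ 14.8661, d(F) ≈ 12.8062, d(G) ≈ 11.7047. Nearest: D = (9, 4) with distance 9.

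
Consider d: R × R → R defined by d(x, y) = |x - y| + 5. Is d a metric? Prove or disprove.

No. d fails identity of indiscernibles (specifically d(x,x) = 0): d(-1, -1) = |-1 - (-1)| + 5 = 0 + 5 = 5 ≠ 0.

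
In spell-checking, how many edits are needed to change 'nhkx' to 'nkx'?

Let D[i][j] be the edit distance between the first i characters of 'nhkx' and the first j characters of 'nkx', with D[i][0] = i, D[0][j] = j, and D[i][j] = D[i-1][j-1] if the characters match, else 1 + min(D[i-1][j], D[i][j-1], D[i-1][j-1]). Filling the table (rows: prefixes of 'nhkx', columns: prefixes of 'nkx'):
     ε  n  k  x
  ε  0  1  2  3
  n  1  0  1  2
  h  2  1  1  2
  k  3  2  1  2
  x  4  3  2  1
The bottom-right entry gives D[4][3] = 1, so no sequence of fewer than 1 edit works. Backtracking through the table gives one optimal edit sequence (1 edit):
  nhkx → nkx (del h @2)
Edit distance = 1.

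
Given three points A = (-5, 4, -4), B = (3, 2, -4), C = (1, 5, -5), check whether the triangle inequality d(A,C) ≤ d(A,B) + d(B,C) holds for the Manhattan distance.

d(A,B) = 8 + 2 + 0 = 10, d(B,C) = 2 + 3 + 1 = 6, d(A,C) = 6 + 1 + 1 = 8.
d(A,C) = 8 ≤ 10 + 6 = 16. Triangle inequality is satisfied.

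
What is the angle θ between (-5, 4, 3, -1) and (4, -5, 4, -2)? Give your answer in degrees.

With u = (-5, 4, 3, -1), v = (4, -5, 4, -2):
u·v = (-5)·4 + 4·(-5) + 3·4 + (-1)·(-2) = (-20) + (-20) + 12 + 2 = -26.
|u| = √((-5)² + 4² + 3² + (-1)²) = √51, |v| = √(4² + (-5)² + 4² + (-2)²) = √61, so |u||v| = √(51·61) = √3111.
cos θ = (u·v)/(|u||v|) = -26/√3111 ≈ -0.466147
θ = arccos(-0.466147) ≈ 117.78°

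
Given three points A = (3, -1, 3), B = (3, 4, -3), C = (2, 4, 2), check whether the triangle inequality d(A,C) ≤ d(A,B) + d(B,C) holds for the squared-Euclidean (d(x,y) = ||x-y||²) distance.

d(A,B) = 0² + 5² + 6² = 61, d(B,C) = 1² + 0² + 5² = 26, d(A,C) = 1² + 5² + 1² = 27.
d(A,C) = 27 ≤ 61 + 26 = 87. Triangle inequality is satisfied.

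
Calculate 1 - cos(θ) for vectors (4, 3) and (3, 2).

With u = (4, 3), v = (3, 2):
u·v = 4·3 + 3·2 = 12 + 6 = 18.
|u| = √(4² + 3²) = √25, |v| = √(3² + 2²) = √13, so |u||v| = √(25·13) = √325.
cos θ = (u·v)/(|u||v|) = 18/√325 ≈ 0.9985
Cosine distance = 1 - cos θ ≈ 1 - 0.9985 = 0.0015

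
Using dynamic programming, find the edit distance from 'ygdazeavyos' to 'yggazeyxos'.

Let D[i][j] be the edit distance between the first i characters of 'ygdazeavyos' and the first j characters of 'yggazeyxos', with D[i][0] = i, D[0][j] = j, and D[i][j] = D[i-1][j-1] if the characters match, else 1 + min(D[i-1][j], D[i][j-1], D[i-1][j-1]). Filling the table (rows: prefixes of 'ygdazeavyos', columns: prefixes of 'yggazeyxos'):
     ε  y  g  g  a  z  e  y  x  o  s
  ε  0  1  2  3  4  5  6  7  8  9 10
  y  1  0  1  2  3  4  5  6  7  8  9
  g  2  1  0  1  2  3  4  5  6  7  8
  d  3  2  1  1  2  3  4  5  6  7  8
  a  4  3  2  2  1  2  3  4  5  6  7
  z  5  4  3  3  2  1  2  3  4  5  6
  e  6  5  4  4  3  2  1  2  3  4  5
  a  7  6  5  5  4  3  2  2  3  4  5
  v  8  7  6  6  5  4  3  3  3  4  5
  y  9  8  7  7  6  5  4  3  4  4  5
  o 10  9  8  8  7  6  5  4  4  4  5
  s 11 10  9  9  8  7  6  5  5  5  4
The bottom-right entry gives D[11][10] = 4, so no sequence of fewer than 4 edits works. Backtracking through the table gives one optimal edit sequence (4 edits):
  ygdazeavyos → yggazeavyos (sub d→g @3)
  yggazeavyos → yggazevyos (del a @7)
  yggazevyos → yggazeyyos (sub v→y @7)
  yggazeyyos → yggazeyxos (sub y→x @8)
Edit distance = 4.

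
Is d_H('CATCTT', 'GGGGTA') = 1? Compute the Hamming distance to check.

Differing positions: 1, 2, 3, 4, 6. Hamming distance = 5, so the claim that d_H = 1 is false.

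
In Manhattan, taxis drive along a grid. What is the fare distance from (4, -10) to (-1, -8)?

Σ|x_i - y_i| = |4 - (-1)| + |-10 - (-8)| = 5 + 2 = 7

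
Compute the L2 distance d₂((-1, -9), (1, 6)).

√(Σ(x_i - y_i)²) = √((-1 - 1)² + (-9 - 6)²)
= √((-2)² + (-15)²) = √(4 + 225) = √229 ≈ 15.1327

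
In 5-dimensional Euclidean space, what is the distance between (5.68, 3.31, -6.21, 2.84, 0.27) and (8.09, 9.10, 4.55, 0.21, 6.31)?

√(Σ(x_i - y_i)²) = √((5.68 - 8.09)² + (3.31 - 9.1)² + (-6.21 - 4.55)² + (2.84 - 0.21)² + (0.27 - 6.31)²)
= √((-2.41)² + (-5.79)² + (-10.76)² + 2.63² + (-6.04)²) = √(5.8081 + 33.5241 + 115.7776 + 6.9169 + 36.4816) = √198.5083 ≈ 14.0893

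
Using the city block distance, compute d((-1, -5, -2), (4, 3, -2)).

Σ|x_i - y_i| = |-1 - 4| + |-5 - 3| + |-2 - (-2)| = 5 + 8 + 0 = 13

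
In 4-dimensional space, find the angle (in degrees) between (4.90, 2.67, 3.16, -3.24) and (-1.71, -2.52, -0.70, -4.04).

With u = (4.90, 2.67, 3.16, -3.24), v = (-1.71, -2.52, -0.70, -4.04):
u·v = 4.9·(-1.71) + 2.67·(-2.52) + 3.16·(-0.7) + (-3.24)·(-4.04) = (-8.379) + (-6.7284) + (-2.212) + 13.0896 = -4.2298.
|u| = √(4.9² + 2.67² + 3.16² + (-3.24)²) = √(24.01 + 7.1289 + 9.9856 + 10.4976) = √51.6221, |v| = √((-1.71)² + (-2.52)² + (-0.7)² + (-4.04)²) = √(2.9241 + 6.3504 + 0.49 + 16.3216) = √26.0861.
cos θ = (u·v)/(|u||v|) = -4.2298/(√51.6221·√26.0861) ≈ -0.115265
θ = arccos(-0.115265) ≈ 96.62°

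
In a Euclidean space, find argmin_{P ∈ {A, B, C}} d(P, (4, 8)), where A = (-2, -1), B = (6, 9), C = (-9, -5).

Distances: d(A) ≈ 10.8167, d(B) ≈ 2.2361, d(C) ≈ 18.3848. Nearest: B = (6, 9) with distance 2.2361.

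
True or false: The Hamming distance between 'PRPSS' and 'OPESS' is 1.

Differing positions: 1, 2, 3. Hamming distance = 3, so the claim that d_H = 1 is false.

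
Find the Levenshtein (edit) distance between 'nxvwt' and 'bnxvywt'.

Let D[i][j] be the edit distance between the first i characters of 'nxvwt' and the first j characters of 'bnxvywt', with D[i][0] = i, D[0][j] = j, and D[i][j] = D[i-1][j-1] if the characters match, else 1 + min(D[i-1][j], D[i][j-1], D[i-1][j-1]). Filling the table (rows: prefixes of 'nxvwt', columns: prefixes of 'bnxvywt'):
     ε  b  n  x  v  y  w  t
  ε  0  1  2  3  4  5  6  7
  n  1  1  1  2  3  4  5  6
  x  2  2  2  1  2  3  4  5
  v  3  3  3  2  1  2  3  4
  w  4  4  4  3  2  2  2  3
  t  5  5  5  4  3  3  3  2
The bottom-right entry gives D[5][7] = 2, so no sequence of fewer than 2 edits works. Backtracking through the table gives one optimal edit sequence (2 edits):
  nxvwt → bnxvwt (ins b @1)
  bnxvwt → bnxvywt (ins y @5)
Edit distance = 2.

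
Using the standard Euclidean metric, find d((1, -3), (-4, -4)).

√(Σ(x_i - y_i)²) = √((1 - (-4))² + (-3 - (-4))²)
= √(5² + 1²) = √(25 + 1) = √26 ≈ 5.099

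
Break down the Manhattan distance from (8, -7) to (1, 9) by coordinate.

Σ|x_i - y_i| = |8 - 1| + |-7 - 9| = 7 + 16 = 23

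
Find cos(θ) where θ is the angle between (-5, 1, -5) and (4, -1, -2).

With u = (-5, 1, -5), v = (4, -1, -2):
u·v = (-5)·4 + 1·(-1) + (-5)·(-2) = (-20) + (-1) + 10 = -11.
|u| = √((-5)² + 1² + (-5)²) = √51, |v| = √(4² + (-1)² + (-2)²) = √21, so |u||v| = √(51·21) = √1071.
cos θ = (u·v)/(|u||v|) = -11/√1071 ≈ -0.3361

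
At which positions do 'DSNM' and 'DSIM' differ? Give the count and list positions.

Differing positions: 3. Hamming distance = 1.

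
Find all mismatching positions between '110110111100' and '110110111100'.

Differing positions: none. Hamming distance = 0.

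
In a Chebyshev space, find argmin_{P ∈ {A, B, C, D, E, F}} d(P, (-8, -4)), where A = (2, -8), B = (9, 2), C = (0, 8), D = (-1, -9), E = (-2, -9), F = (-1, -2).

Distances: d(A) = 10, d(B) = 17, d(C) = 12, d(D) = 7, d(E) = 6, d(F) = 7. Nearest: E = (-2, -9) with distance 6.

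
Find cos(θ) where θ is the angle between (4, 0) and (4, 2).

With u = (4, 0), v = (4, 2):
u·v = 4·4 + 0·2 = 16 + 0 = 16.
|u| = √(4² + 0²) = √16, |v| = √(4² + 2²) = √20, so |u||v| = √(16·20) = √320.
cos θ = (u·v)/(|u||v|) = 16/√320 ≈ 0.8944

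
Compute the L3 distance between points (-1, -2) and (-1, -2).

(Σ|x_i - y_i|^3)^(1/3) = (|-1 - (-1)|^3 + |-2 - (-2)|^3)^(1/3)
= (0^3 + 0^3)^(1/3) = (0 + 0)^(1/3) = (0)^(1/3) = 0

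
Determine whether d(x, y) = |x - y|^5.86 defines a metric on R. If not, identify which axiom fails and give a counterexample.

No. d(x,y) = |x-y|^5.86 fails the triangle inequality since p = 5.86 > 1. Counterexample: x = 4, y = 8, z = 20. d(x,z) = |4 - 20|^5.86 = 16^5.86 ≈ 11380021.9141, but d(x,y) + d(y,z) = 4^5.86 + 12^5.86 ≈ 3373.4288 + 2108638.355 = 2112011.7838. Since 11380021.9141 > 2112011.7838, the triangle inequality is violated.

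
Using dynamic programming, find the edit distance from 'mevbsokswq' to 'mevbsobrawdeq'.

Let D[i][j] be the edit distance between the first i characters of 'mevbsokswq' and the first j characters of 'mevbsobrawdeq', with D[i][0] = i, D[0][j] = j, and D[i][j] = D[i-1][j-1] if the characters match, else 1 + min(D[i-1][j], D[i][j-1], D[i-1][j-1]). Filling the table (rows: prefixes of 'mevbsokswq', columns: prefixes of 'mevbsobrawdeq'):
     ε  m  e  v  b  s  o  b  r  a  w  d  e  q
  ε  0  1  2  3  4  5  6  7  8  9 10 11 12 13
  m  1  0  1  2  3  4  5  6  7  8  9 10 11 12
  e  2  1  0  1  2  3  4  5  6  7  8  9 10 11
  v  3  2  1  0  1  2  3  4  5  6  7  8  9 10
  b  4  3  2  1  0  1  2  3  4  5  6  7  8  9
  s  5  4  3  2  1  0  1  2  3  4  5  6  7  8
  o  6  5  4  3  2  1  0  1  2  3  4  5  6  7
  k  7  6  5  4  3  2  1  1  2  3  4  5  6  7
  s  8  7  6  5  4  3  2  2  2  3  4  5  6  7
  w  9  8  7  6  5  4  3  3  3  3  3  4  5  6
  q 10  9  8  7  6  5  4  4  4  4  4  4  5  5
The bottom-right entry gives D[10][13] = 5, so no sequence of fewer than 5 edits works. Backtracking through the table gives one optimal edit sequence (5 edits):
  mevbsokswq → mevbsobkswq (ins b @7)
  mevbsobkswq → mevbsobrswq (sub k→r @8)
  mevbsobrswq → mevbsobrawq (sub s→a @9)
  mevbsobrawq → mevbsobrawdq (ins d @11)
  mevbsobrawdq → mevbsobrawdeq (ins e @12)
Edit distance = 5.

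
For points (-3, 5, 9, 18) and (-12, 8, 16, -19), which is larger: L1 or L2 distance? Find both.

L1 = |-3 - (-12)| + |5 - 8| + |9 - 16| + |18 - (-19)| = 9 + 3 + 7 + 37 = 56
L2 = √(9² + 3² + 7² + 37²) = √1508 ≈ 38.833
L1 ≥ L2 always (equality iff movement is along one axis); L1 > L2 here.
Ratio L1/L2 = 56/√1508 ≈ 1.4421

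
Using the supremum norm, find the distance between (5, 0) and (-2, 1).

max(|x_i - y_i|) = max(|5 - (-2)|, |0 - 1|) = max(7, 1) = 7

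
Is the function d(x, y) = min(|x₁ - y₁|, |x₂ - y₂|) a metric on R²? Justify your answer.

No. d fails identity of indiscernibles: take x = (-3, 0) and y = (-3, 6). Then d(x,y) = min(|-3 - (-3)|, |0 - 6|) = min(0, 6) = 0, yet x ≠ y.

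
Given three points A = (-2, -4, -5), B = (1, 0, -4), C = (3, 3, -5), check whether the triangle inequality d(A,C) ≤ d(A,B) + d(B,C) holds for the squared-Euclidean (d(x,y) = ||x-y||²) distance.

d(A,B) = 3² + 4² + 1² = 26, d(B,C) = 2² + 3² + 1² = 14, d(A,C) = 5² + 7² + 0² = 74.
d(A,C) = 74 > 26 + 14 = 40. Triangle inequality is VIOLATED. (Squared-Euclidean is not a metric — this is a counterexample.)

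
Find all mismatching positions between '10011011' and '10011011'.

Differing positions: none. Hamming distance = 0.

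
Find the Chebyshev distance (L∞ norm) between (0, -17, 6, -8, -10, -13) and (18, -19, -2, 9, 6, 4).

max(|x_i - y_i|) = max(|0 - 18|, |-17 - (-19)|, |6 - (-2)|, |-8 - 9|, |-10 - 6|, |-13 - 4|) = max(18, 2, 8, 17, 16, 17) = 18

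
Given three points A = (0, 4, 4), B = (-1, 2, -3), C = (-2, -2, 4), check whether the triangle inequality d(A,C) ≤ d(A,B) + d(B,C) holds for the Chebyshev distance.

d(A,B) = max(1, 2, 7) = 7, d(B,C) = max(1, 4, 7) = 7, d(A,C) = max(2, 6, 0) = 6.
d(A,C) = 6 ≤ 7 + 7 = 14. Triangle inequality is satisfied.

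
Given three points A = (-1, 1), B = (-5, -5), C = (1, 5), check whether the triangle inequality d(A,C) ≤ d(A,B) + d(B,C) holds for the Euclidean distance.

d(A,B) = √(4² + 6²) = √52 ≈ 7.2111, d(B,C) = √(6² + 10²) = √136 ≈ 11.6619, d(A,C) = √(2² + 4²) = √20 ≈ 4.4721.
d(A,C) ≈ 4.4721 ≤ 7.2111 + 11.6619 = 18.873. Triangle inequality is satisfied.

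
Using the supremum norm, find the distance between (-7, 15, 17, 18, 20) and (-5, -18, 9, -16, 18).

max(|x_i - y_i|) = max(|-7 - (-5)|, |15 - (-18)|, |17 - 9|, |18 - (-16)|, |20 - 18|) = max(2, 33, 8, 34, 2) = 34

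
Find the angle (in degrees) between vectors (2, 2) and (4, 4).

With u = (2, 2), v = (4, 4):
u·v = 2·4 + 2·4 = 8 + 8 = 16.
|u| = √(2² + 2²) = √8, |v| = √(4² + 4²) = √32, so |u||v| = √(8·32) = √256 = 16.
cos θ = (u·v)/(|u||v|) = 16/16 = 1 (the vectors are parallel, pointing the same way)
θ = arccos(1) = 0°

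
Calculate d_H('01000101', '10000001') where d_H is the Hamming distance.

Differing positions: 1, 2, 6. Hamming distance = 3.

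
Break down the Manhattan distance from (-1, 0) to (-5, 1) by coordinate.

Σ|x_i - y_i| = |-1 - (-5)| + |0 - 1| = 4 + 1 = 5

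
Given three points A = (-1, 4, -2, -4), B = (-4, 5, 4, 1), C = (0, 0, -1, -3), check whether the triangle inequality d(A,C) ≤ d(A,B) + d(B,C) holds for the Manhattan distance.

d(A,B) = 3 + 1 + 6 + 5 = 15, d(B,C) = 4 + 5 + 5 + 4 = 18, d(A,C) = 1 + 4 + 1 + 1 = 7.
d(A,C) = 7 ≤ 15 + 18 = 33. Triangle inequality is satisfied.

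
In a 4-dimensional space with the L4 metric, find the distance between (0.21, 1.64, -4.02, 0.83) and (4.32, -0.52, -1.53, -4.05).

(Σ|x_i - y_i|^4)^(1/4) = (|0.21 - 4.32|^4 + |1.64 - (-0.52)|^4 + |-4.02 - (-1.53)|^4 + |0.83 - (-4.05)|^4)^(1/4)
= (4.11^4 + 2.16^4 + 2.49^4 + 4.88^4)^(1/4) ≈ (285.343 + 21.7678 + 38.4412 + 567.1256)^(1/4) = (912.6776)^(1/4) ≈ 5.4964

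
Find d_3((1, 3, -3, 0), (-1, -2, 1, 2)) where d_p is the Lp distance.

(Σ|x_i - y_i|^3)^(1/3) = (|1 - (-1)|^3 + |3 - (-2)|^3 + |-3 - 1|^3 + |0 - 2|^3)^(1/3)
= (2^3 + 5^3 + 4^3 + 2^3)^(1/3) = (8 + 125 + 64 + 8)^(1/3) = (205)^(1/3) ≈ 5.8964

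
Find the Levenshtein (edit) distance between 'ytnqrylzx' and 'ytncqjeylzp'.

Let D[i][j] be the edit distance between the first i characters of 'ytnqrylzx' and the first j characters of 'ytncqjeylzp', with D[i][0] = i, D[0][j] = j, and D[i][j] = D[i-1][j-1] if the characters match, else 1 + min(D[i-1][j], D[i][j-1], D[i-1][j-1]). Filling the table (rows: prefixes of 'ytnqrylzx', columns: prefixes of 'ytncqjeylzp'):
     ε  y  t  n  c  q  j  e  y  l  z  p
  ε  0  1  2  3  4  5  6  7  8  9 10 11
  y  1  0  1  2  3  4  5  6  7  8  9 10
  t  2  1  0  1  2  3  4  5  6  7  8  9
  n  3  2  1  0  1  2  3  4  5  6  7  8
  q  4  3  2  1  1  1  2  3  4  5  6  7
  r  5  4  3  2  2  2  2  3  4  5  6  7
  y  6  5  4  3  3  3  3  3  3  4  5  6
  l  7  6  5  4  4  4  4  4  4  3  4  5
  z  8  7  6  5  5  5  5  5  5  4  3  4
  x  9  8  7  6  6  6  6  6  6  5  4  4
The bottom-right entry gives D[9][11] = 4, so no sequence of fewer than 4 edits works. Backtracking through the table gives one optimal edit sequence (4 edits):
  ytnqrylzx → ytncqrylzx (ins c @4)
  ytncqrylzx → ytncqjrylzx (ins j @6)
  ytncqjrylzx → ytncqjeylzx (sub r→e @7)
  ytncqjeylzx → ytncqjeylzp (sub x→p @11)
Edit distance = 4.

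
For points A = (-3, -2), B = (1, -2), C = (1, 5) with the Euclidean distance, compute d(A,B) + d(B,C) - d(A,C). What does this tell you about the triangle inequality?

d(A,B) = √(4² + 0²) = √16 = 4, d(B,C) = √(0² + 7²) = √49 = 7, d(A,C) = √(4² + 7²) = √65 ≈ 8.0623.
d(A,B) + d(B,C) - d(A,C) = 4 + 7 - 8.0623 = 11 - 8.0623 = 2.9377 (to 4 decimal places). This is ≥ 0, so the triangle inequality holds for these points.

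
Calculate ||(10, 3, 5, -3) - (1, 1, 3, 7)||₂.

√(Σ(x_i - y_i)²) = √((10 - 1)² + (3 - 1)² + (5 - 3)² + (-3 - 7)²)
= √(9² + 2² + 2² + (-10)²) = √(81 + 4 + 4 + 100) = √189 ≈ 13.7477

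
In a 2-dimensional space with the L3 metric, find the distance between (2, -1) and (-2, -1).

(Σ|x_i - y_i|^3)^(1/3) = (|2 - (-2)|^3 + |-1 - (-1)|^3)^(1/3)
= (4^3 + 0^3)^(1/3) = (64 + 0)^(1/3) = (64)^(1/3) = 4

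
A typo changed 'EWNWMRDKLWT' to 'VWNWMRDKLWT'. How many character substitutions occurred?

Differing positions: 1. Hamming distance = 1.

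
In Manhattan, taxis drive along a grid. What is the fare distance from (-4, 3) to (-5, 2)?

Σ|x_i - y_i| = |-4 - (-5)| + |3 - 2| = 1 + 1 = 2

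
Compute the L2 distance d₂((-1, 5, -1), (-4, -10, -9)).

√(Σ(x_i - y_i)²) = √((-1 - (-4))² + (5 - (-10))² + (-1 - (-9))²)
= √(3² + 15² + 8²) = √(9 + 225 + 64) = √298 ≈ 17.2627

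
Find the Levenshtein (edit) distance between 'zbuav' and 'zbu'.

Let D[i][j] be the edit distance between the first i characters of 'zbuav' and the first j characters of 'zbu', with D[i][0] = i, D[0][j] = j, and D[i][j] = D[i-1][j-1] if the characters match, else 1 + min(D[i-1][j], D[i][j-1], D[i-1][j-1]). Filling the table (rows: prefixes of 'zbuav', columns: prefixes of 'zbu'):
     ε  z  b  u
  ε  0  1  2  3
  z  1  0  1  2
  b  2  1  0  1
  u  3  2  1  0
  a  4  3  2  1
  v  5  4  3  2
The bottom-right entry gives D[5][3] = 2, so no sequence of fewer than 2 edits works. Backtracking through the table gives one optimal edit sequence (2 edits):
  zbuav → zbuv (del a @4)
  zbuv → zbu (del v @4)
Edit distance = 2.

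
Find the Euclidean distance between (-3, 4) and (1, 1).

√(Σ(x_i - y_i)²) = √((-3 - 1)² + (4 - 1)²)
= √((-4)² + 3²) = √(16 + 9) = √25 = 5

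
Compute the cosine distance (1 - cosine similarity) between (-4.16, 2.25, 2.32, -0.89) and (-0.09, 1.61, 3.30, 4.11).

With u = (-4.16, 2.25, 2.32, -0.89), v = (-0.09, 1.61, 3.30, 4.11):
u·v = (-4.16)·(-0.09) + 2.25·1.61 + 2.32·3.3 + (-0.89)·4.11 = 0.3744 + 3.6225 + 7.656 + (-3.6579) = 7.995.
|u| = √((-4.16)² + 2.25² + 2.32² + (-0.89)²) = √(17.3056 + 5.0625 + 5.3824 + 0.7921) = √28.5426, |v| = √((-0.09)² + 1.61² + 3.3² + 4.11²) = √(0.0081 + 2.5921 + 10.89 + 16.8921) = √30.3823.
cos θ = (u·v)/(|u||v|) = 7.995/(√28.5426·√30.3823) ≈ 0.2715
Cosine distance = 1 - cos θ ≈ 1 - 0.2715 = 0.7285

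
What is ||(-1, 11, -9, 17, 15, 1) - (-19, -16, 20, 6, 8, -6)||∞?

max(|x_i - y_i|) = max(|-1 - (-19)|, |11 - (-16)|, |-9 - 20|, |17 - 6|, |15 - 8|, |1 - (-6)|) = max(18, 27, 29, 11, 7, 7) = 29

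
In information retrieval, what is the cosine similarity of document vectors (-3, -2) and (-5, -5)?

With u = (-3, -2), v = (-5, -5):
u·v = (-3)·(-5) + (-2)·(-5) = 15 + 10 = 25.
|u| = √((-3)² + (-2)²) = √13, |v| = √((-5)² + (-5)²) = √50, so |u||v| = √(13·50) = √650.
cos θ = (u·v)/(|u||v|) = 25/√650 ≈ 0.9806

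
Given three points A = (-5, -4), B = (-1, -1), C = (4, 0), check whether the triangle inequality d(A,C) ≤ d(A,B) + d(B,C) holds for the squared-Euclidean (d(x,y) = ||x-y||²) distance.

d(A,B) = 4² + 3² = 25, d(B,C) = 5² + 1² = 26, d(A,C) = 9² + 4² = 97.
d(A,C) = 97 > 25 + 26 = 51. Triangle inequality is VIOLATED. (Squared-Euclidean is not a metric — this is a counterexample.)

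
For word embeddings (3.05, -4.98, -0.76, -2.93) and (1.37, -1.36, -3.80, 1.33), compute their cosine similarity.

With u = (3.05, -4.98, -0.76, -2.93), v = (1.37, -1.36, -3.80, 1.33):
u·v = 3.05·1.37 + (-4.98)·(-1.36) + (-0.76)·(-3.8) + (-2.93)·1.33 = 4.1785 + 6.7728 + 2.888 + (-3.8969) = 9.9424.
|u| = √(3.05² + (-4.98)² + (-0.76)² + (-2.93)²) = √(9.3025 + 24.8004 + 0.5776 + 8.5849) = √43.2654, |v| = √(1.37² + (-1.36)² + (-3.8)² + 1.33²) = √(1.8769 + 1.8496 + 14.44 + 1.7689) = √19.9354.
cos θ = (u·v)/(|u||v|) = 9.9424/(√43.2654·√19.9354) ≈ 0.3385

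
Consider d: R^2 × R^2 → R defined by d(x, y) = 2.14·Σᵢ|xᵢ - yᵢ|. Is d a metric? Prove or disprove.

Yes. The L1 (Manhattan) norm induces a metric on R^2, and multiplying a metric by a positive constant 2.14 > 0 preserves all four axioms: non-negativity (2.14·||x-y|| ≥ 0), identity (2.14·||x-y|| = 0 ⟺ ||x-y|| = 0 ⟺ x = y), symmetry (||x-y|| = ||y-x||), and the triangle inequality (2.14·||x-z|| ≤ 2.14·||x-y|| + 2.14·||y-z||). So d is a metric.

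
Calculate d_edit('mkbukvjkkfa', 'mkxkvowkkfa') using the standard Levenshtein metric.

Let D[i][j] be the edit distance between the first i characters of 'mkbukvjkkfa' and the first j characters of 'mkxkvowkkfa', with D[i][0] = i, D[0][j] = j, and D[i][j] = D[i-1][j-1] if the characters match, else 1 + min(D[i-1][j], D[i][j-1], D[i-1][j-1]). Filling the table (rows: prefixes of 'mkbukvjkkfa', columns: prefixes of 'mkxkvowkkfa'):
     ε  m  k  x  k  v  o  w  k  k  f  a
  ε  0  1  2  3  4  5  6  7  8  9 10 11
  m  1  0  1  2  3  4  5  6  7  8  9 10
  k  2  1  0  1  2  3  4  5  6  7  8  9
  b  3  2  1  1  2  3  4  5  6  7  8  9
  u  4  3  2  2  2  3  4  5  6  7  8  9
  k  5  4  3  3  2  3  4  5  5  6  7  8
  v  6  5  4  4  3  2  3  4  5  6  7  8
  j  7  6  5  5  4  3  3  4  5  6  7  8
  k  8  7  6  6  5  4  4  4  4  5  6  7
  k  9  8  7  7  6  5  5  5  4  4  5  6
  f 10  9  8  8  7  6  6  6  5  5  4  5
  a 11 10  9  9  8  7  7  7  6  6  5  4
The bottom-right entry gives D[11][11] = 4, so no sequence of fewer than 4 edits works. Backtracking through the table gives one optimal edit sequence (4 edits):
  mkbukvjkkfa → mkukvjkkfa (del b @3)
  mkukvjkkfa → mkxkvjkkfa (sub u→x @3)
  mkxkvjkkfa → mkxkvojkkfa (ins o @6)
  mkxkvojkkfa → mkxkvowkkfa (sub j→w @7)
Edit distance = 4.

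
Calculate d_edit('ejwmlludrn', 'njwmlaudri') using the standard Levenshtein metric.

Let D[i][j] be the edit distance between the first i characters of 'ejwmlludrn' and the first j characters of 'njwmlaudri', with D[i][0] = i, D[0][j] = j, and D[i][j] = D[i-1][j-1] if the characters match, else 1 + min(D[i-1][j], D[i][j-1], D[i-1][j-1]). Filling the table (rows: prefixes of 'ejwmlludrn', columns: prefixes of 'njwmlaudri'):
     ε  n  j  w  m  l  a  u  d  r  i
  ε  0  1  2  3  4  5  6  7  8  9 10
  e  1  1  2  3  4  5  6  7  8  9 10
  j  2  2  1  2  3  4  5  6  7  8  9
  w  3  3  2  1  2  3  4  5  6  7  8
  m  4  4  3  2  1  2  3  4  5  6  7
  l  5  5  4  3  2  1  2  3  4  5  6
  l  6  6  5  4  3  2  2  3  4  5  6
  u  7  7  6  5  4  3  3  2  3  4  5
  d  8  8  7  6  5  4  4  3  2  3  4
  r  9  9  8  7  6  5  5  4  3  2  3
  n 10  9  9  8  7  6  6  5  4  3  3
The bottom-right entry gives D[10][10] = 3, so no sequence of fewer than 3 edits works. Backtracking through the table gives one optimal edit sequence (3 edits):
  ejwmlludrn → njwmlludrn (sub e→n @1)
  njwmlludrn → njwmlaudrn (sub l→a @6)
  njwmlaudrn → njwmlaudri (sub n→i @10)
Edit distance = 3.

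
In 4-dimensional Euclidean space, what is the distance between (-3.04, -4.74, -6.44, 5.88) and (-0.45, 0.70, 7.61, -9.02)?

√(Σ(x_i - y_i)²) = √((-3.04 - (-0.45))² + (-4.74 - 0.7)² + (-6.44 - 7.61)² + (5.88 - (-9.02))²)
= √((-2.59)² + (-5.44)² + (-14.05)² + 14.9²) = √(6.7081 + 29.5936 + 197.4025 + 222.01) = √455.7142 ≈ 21.3475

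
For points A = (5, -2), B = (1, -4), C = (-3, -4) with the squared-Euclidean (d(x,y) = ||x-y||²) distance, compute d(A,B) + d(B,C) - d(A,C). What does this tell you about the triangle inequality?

d(A,B) = 4² + 2² = 20, d(B,C) = 4² + 0² = 16, d(A,C) = 8² + 2² = 68.
d(A,B) + d(B,C) - d(A,C) = 20 + 16 - 68 = 36 - 68 = -32. This is < 0, so the triangle inequality FAILS for these points (squared-Euclidean is not a metric).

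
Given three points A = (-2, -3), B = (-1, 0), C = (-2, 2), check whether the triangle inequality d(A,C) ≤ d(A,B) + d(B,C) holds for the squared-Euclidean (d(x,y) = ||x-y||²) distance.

d(A,B) = 1² + 3² = 10, d(B,C) = 1² + 2² = 5, d(A,C) = 0² + 5² = 25.
d(A,C) = 25 > 10 + 5 = 15. Triangle inequality is VIOLATED. (Squared-Euclidean is not a metric — this is a counterexample.)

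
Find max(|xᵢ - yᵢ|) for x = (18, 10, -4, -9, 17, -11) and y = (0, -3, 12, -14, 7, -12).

max(|x_i - y_i|) = max(|18 - 0|, |10 - (-3)|, |-4 - 12|, |-9 - (-14)|, |17 - 7|, |-11 - (-12)|) = max(18, 13, 16, 5, 10, 1) = 18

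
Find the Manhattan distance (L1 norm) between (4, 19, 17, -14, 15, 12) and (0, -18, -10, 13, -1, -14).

Σ|x_i - y_i| = |4 - 0| + |19 - (-18)| + |17 - (-10)| + |-14 - 13| + |15 - (-1)| + |12 - (-14)| = 4 + 37 + 27 + 27 + 16 + 26 = 137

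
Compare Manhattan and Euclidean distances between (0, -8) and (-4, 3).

L1 = |0 - (-4)| + |-8 - 3| = 4 + 11 = 15
L2 = √(4² + 11²) = √137 ≈ 11.7047
L1 ≥ L2 always (equality iff movement is along one axis); L1 > L2 here.
Ratio L1/L2 = 15/√137 ≈ 1.2815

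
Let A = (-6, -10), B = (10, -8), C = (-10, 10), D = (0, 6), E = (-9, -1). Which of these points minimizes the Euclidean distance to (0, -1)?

Distances: d(A) ≈ 10.8167, d(B) ≈ 12.2066, d(C) ≈ 14.8661, d(D) = 7, d(E) = 9. Nearest: D = (0, 6) with distance 7.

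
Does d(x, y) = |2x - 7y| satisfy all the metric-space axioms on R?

No. d fails symmetry: d(2, 5) = |2·2 - 7·5| = |-31| = 31, but d(5, 2) = |2·5 - 7·2| = |-4| = 4. Since 31 ≠ 4, d(x,y) ≠ d(y,x) in general.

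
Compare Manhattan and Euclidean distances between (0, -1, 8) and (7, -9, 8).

L1 = |0 - 7| + |-1 - (-9)| + |8 - 8| = 7 + 8 + 0 = 15
L2 = √(7² + 8² + 0²) = √113 ≈ 10.6301
L1 ≥ L2 always (equality iff movement is along one axis); L1 > L2 here.
Ratio L1/L2 = 15/√113 ≈ 1.4111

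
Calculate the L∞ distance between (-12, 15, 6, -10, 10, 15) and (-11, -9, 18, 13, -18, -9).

max(|x_i - y_i|) = max(|-12 - (-11)|, |15 - (-9)|, |6 - 18|, |-10 - 13|, |10 - (-18)|, |15 - (-9)|) = max(1, 24, 12, 23, 28, 24) = 28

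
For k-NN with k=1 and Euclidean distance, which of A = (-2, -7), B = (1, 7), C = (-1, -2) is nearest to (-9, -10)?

Distances: d(A) ≈ 7.6158, d(B) ≈ 19.7231, d(C) ≈ 11.3137. Nearest: A = (-2, -7) with distance 7.6158.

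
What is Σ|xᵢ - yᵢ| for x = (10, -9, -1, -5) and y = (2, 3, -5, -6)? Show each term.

Σ|x_i - y_i| = |10 - 2| + |-9 - 3| + |-1 - (-5)| + |-5 - (-6)| = 8 + 12 + 4 + 1 = 25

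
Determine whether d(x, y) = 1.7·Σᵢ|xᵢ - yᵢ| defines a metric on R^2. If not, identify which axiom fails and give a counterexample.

Yes. The L1 (Manhattan) norm induces a metric on R^2, and multiplying a metric by a positive constant 1.7 > 0 preserves all four axioms: non-negativity (1.7·||x-y|| ≥ 0), identity (1.7·||x-y|| = 0 ⟺ ||x-y|| = 0 ⟺ x = y), symmetry (||x-y|| = ||y-x||), and the triangle inequality (1.7·||x-z|| ≤ 1.7·||x-y|| + 1.7·||y-z||). So d is a metric.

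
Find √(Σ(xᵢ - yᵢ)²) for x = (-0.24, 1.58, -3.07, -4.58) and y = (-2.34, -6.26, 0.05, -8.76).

√(Σ(x_i - y_i)²) = √((-0.24 - (-2.34))² + (1.58 - (-6.26))² + (-3.07 - 0.05)² + (-4.58 - (-8.76))²)
= √(2.1² + 7.84² + (-3.12)² + 4.18²) = √(4.41 + 61.4656 + 9.7344 + 17.4724) = √93.0824 ≈ 9.6479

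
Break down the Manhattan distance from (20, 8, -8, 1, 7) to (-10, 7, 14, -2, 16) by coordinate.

Σ|x_i - y_i| = |20 - (-10)| + |8 - 7| + |-8 - 14| + |1 - (-2)| + |7 - 16| = 30 + 1 + 22 + 3 + 9 = 65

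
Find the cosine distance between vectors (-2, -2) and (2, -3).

With u = (-2, -2), v = (2, -3):
u·v = (-2)·2 + (-2)·(-3) = (-4) + 6 = 2.
|u| = √((-2)² + (-2)²) = √8, |v| = √(2² + (-3)²) = √13, so |u||v| = √(8·13) = √104.
cos θ = (u·v)/(|u||v|) = 2/√104 ≈ 0.1961
Cosine distance = 1 - cos θ ≈ 1 - 0.1961 = 0.8039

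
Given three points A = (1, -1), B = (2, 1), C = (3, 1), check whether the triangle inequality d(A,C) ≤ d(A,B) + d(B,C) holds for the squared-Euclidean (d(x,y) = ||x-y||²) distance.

d(A,B) = 1² + 2² = 5, d(B,C) = 1² + 0² = 1, d(A,C) = 2² + 2² = 8.
d(A,C) = 8 > 5 + 1 = 6. Triangle inequality is VIOLATED. (Squared-Euclidean is not a metric — this is a counterexample.)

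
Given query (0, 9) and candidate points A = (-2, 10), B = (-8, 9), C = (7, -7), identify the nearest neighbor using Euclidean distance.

Distances: d(A) ≈ 2.2361, d(B) = 8, d(C) ≈ 17.4642. Nearest: A = (-2, 10) with distance 2.2361.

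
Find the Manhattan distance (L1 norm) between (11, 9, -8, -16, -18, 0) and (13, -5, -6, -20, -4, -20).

Σ|x_i - y_i| = |11 - 13| + |9 - (-5)| + |-8 - (-6)| + |-16 - (-20)| + |-18 - (-4)| + |0 - (-20)| = 2 + 14 + 2 + 4 + 14 + 20 = 56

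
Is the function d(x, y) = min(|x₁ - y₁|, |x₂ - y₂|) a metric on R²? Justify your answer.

No. d fails identity of indiscernibles: take x = (-2, 0) and y = (-2, 5). Then d(x,y) = min(|-2 - (-2)|, |0 - 5|) = min(0, 5) = 0, yet x ≠ y.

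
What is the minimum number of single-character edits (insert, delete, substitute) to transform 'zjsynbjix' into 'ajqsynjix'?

Let D[i][j] be the edit distance between the first i characters of 'zjsynbjix' and the first j characters of 'ajqsynjix', with D[i][0] = i, D[0][j] = j, and D[i][j] = D[i-1][j-1] if the characters match, else 1 + min(D[i-1][j], D[i][j-1], D[i-1][j-1]). Filling the table (rows: prefixes of 'zjsynbjix', columns: prefixes of 'ajqsynjix'):
     ε  a  j  q  s  y  n  j  i  x
  ε  0  1  2  3  4  5  6  7  8  9
  z  1  1  2  3  4  5  6  7  8  9
  j  2  2  1  2  3  4  5  6  7  8
  s  3  3  2  2  2  3  4  5  6  7
  y  4  4  3  3  3  2  3  4  5  6
  n  5  5  4  4  4  3  2  3  4  5
  b  6  6  5  5  5  4  3  3  4  5
  j  7  7  6  6  6  5  4  3  4  5
  i  8  8  7  7  7  6  5  4  3  4
  x  9  9  8  8  8  7  6  5  4  3
The bottom-right entry gives D[9][9] = 3, so no sequence of fewer than 3 edits works. Backtracking through the table gives one optimal edit sequence (3 edits):
  zjsynbjix → ajsynbjix (sub z→a @1)
  ajsynbjix → ajqsynbjix (ins q @3)
  ajqsynbjix → ajqsynjix (del b @7)
Edit distance = 3.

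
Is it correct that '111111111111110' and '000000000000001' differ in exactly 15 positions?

Differing positions: 1, 2, 3, 4, 5, 6, 7, 8, 9, 10, 11, 12, 13, 14, 15. Hamming distance = 15, so the claim is true.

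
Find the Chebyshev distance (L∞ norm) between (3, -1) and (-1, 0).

max(|x_i - y_i|) = max(|3 - (-1)|, |-1 - 0|) = max(4, 1) = 4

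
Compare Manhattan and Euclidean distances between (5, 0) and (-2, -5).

L1 = |5 - (-2)| + |0 - (-5)| = 7 + 5 = 12
L2 = √(7² + 5²) = √74 ≈ 8.6023
L1 ≥ L2 always (equality iff movement is along one axis); L1 > L2 here.
Ratio L1/L2 = 12/√74 ≈ 1.395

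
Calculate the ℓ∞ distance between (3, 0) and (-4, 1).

max(|x_i - y_i|) = max(|3 - (-4)|, |0 - 1|) = max(7, 1) = 7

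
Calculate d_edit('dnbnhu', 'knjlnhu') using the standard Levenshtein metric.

Let D[i][j] be the edit distance between the first i characters of 'dnbnhu' and the first j characters of 'knjlnhu', with D[i][0] = i, D[0][j] = j, and D[i][j] = D[i-1][j-1] if the characters match, else 1 + min(D[i-1][j], D[i][j-1], D[i-1][j-1]). Filling the table (rows: prefixes of 'dnbnhu', columns: prefixes of 'knjlnhu'):
     ε  k  n  j  l  n  h  u
  ε  0  1  2  3  4  5  6  7
  d  1  1  2  3  4  5  6  7
  n  2  2  1  2  3  4  5  6
  b  3  3  2  2  3  4  5  6
  n  4  4  3  3  3  3  4  5
  h  5  5  4  4  4  4  3  4
  u  6  6  5  5  5  5  4  3
The bottom-right entry gives D[6][7] = 3, so no sequence of fewer than 3 edits works. Backtracking through the table gives one optimal edit sequence (3 edits):
  dnbnhu → knbnhu (sub d→k @1)
  knbnhu → knjbnhu (ins j @3)
  knjbnhu → knjlnhu (sub b→l @4)
Edit distance = 3.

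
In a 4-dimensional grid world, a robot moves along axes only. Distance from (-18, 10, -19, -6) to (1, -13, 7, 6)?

Σ|x_i - y_i| = |-18 - 1| + |10 - (-13)| + |-19 - 7| + |-6 - 6| = 19 + 23 + 26 + 12 = 80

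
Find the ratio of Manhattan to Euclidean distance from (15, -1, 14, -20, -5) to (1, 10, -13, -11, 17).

L1 = |15 - 1| + |-1 - 10| + |14 - (-13)| + |-20 - (-11)| + |-5 - 17| = 14 + 11 + 27 + 9 + 22 = 83
L2 = √(14² + 11² + 27² + 9² + 22²) = √1611 ≈ 40.1373
L1 ≥ L2 always (equality iff movement is along one axis); L1 > L2 here.
Ratio L1/L2 = 83/√1611 ≈ 2.0679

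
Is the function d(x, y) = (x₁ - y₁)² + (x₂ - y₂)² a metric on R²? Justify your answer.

No. The squared Euclidean distance fails the triangle inequality. Counterexample: x = (0, 0), y = (5, 3), z = (10, 6). d(x,z) = 10² + 6² = 136, but d(x,y) + d(y,z) = (5² + 3²) + (5² + 3²) = 34 + 34 = 68. Since 136 > 68, the triangle inequality is violated. (Note: √d, the ordinary Euclidean distance, IS a metric.)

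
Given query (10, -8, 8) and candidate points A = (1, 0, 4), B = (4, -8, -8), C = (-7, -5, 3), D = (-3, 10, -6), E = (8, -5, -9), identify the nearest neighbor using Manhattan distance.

Distances: d(A) = 21, d(B) = 22, d(C) = 25, d(D) = 45, d(E) = 22. Nearest: A = (1, 0, 4) with distance 21.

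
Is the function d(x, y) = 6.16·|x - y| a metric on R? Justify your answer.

Yes. Since |x - y| is a metric on R and 6.16 > 0, the positive scalar multiple 6.16·|x - y| is also a metric: scaling by a positive constant preserves non-negativity, identity (d=0 ⟺ |x-y|=0 ⟺ x=y), symmetry, and the triangle inequality.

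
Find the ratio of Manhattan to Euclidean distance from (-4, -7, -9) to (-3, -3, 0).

L1 = |-4 - (-3)| + |-7 - (-3)| + |-9 - 0| = 1 + 4 + 9 = 14
L2 = √(1² + 4² + 9²) = √98 ≈ 9.8995
L1 ≥ L2 always (equality iff movement is along one axis); L1 > L2 here.
Ratio L1/L2 = 14/√98 ≈ 1.4142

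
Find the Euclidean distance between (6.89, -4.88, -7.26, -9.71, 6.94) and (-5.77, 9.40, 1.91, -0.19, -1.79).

√(Σ(x_i - y_i)²) = √((6.89 - (-5.77))² + (-4.88 - 9.4)² + (-7.26 - 1.91)² + (-9.71 - (-0.19))² + (6.94 - (-1.79))²)
= √(12.66² + (-14.28)² + (-9.17)² + (-9.52)² + 8.73²) = √(160.2756 + 203.9184 + 84.0889 + 90.6304 + 76.2129) = √615.1262 ≈ 24.8017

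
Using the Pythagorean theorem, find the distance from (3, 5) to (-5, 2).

√(Σ(x_i - y_i)²) = √((3 - (-5))² + (5 - 2)²)
= √(8² + 3²) = √(64 + 9) = √73 ≈ 8.544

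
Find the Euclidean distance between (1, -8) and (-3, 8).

√(Σ(x_i - y_i)²) = √((1 - (-3))² + (-8 - 8)²)
= √(4² + (-16)²) = √(16 + 256) = √272 ≈ 16.4924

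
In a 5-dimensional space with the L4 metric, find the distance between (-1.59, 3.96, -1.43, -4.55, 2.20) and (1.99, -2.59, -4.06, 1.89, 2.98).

(Σ|x_i - y_i|^4)^(1/4) = (|-1.59 - 1.99|^4 + |3.96 - (-2.59)|^4 + |-1.43 - (-4.06)|^4 + |-4.55 - 1.89|^4 + |2.2 - 2.98|^4)^(1/4)
= (3.58^4 + 6.55^4 + 2.63^4 + 6.44^4 + 0.78^4)^(1/4) ≈ (164.2601 + 1840.6245 + 47.8435 + 1720.0595 + 0.3702)^(1/4) = (3773.1578)^(1/4) ≈ 7.8375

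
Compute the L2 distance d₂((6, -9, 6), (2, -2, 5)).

√(Σ(x_i - y_i)²) = √((6 - 2)² + (-9 - (-2))² + (6 - 5)²)
= √(4² + (-7)² + 1²) = √(16 + 49 + 1) = √66 ≈ 8.124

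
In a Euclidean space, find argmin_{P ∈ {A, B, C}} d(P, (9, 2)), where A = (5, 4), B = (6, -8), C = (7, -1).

Distances: d(A) ≈ 4.4721, d(B) ≈ 10.4403, d(C) ≈ 3.6056. Nearest: C = (7, -1) with distance 3.6056.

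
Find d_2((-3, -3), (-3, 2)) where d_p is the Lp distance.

(Σ|x_i - y_i|^2)^(1/2) = (|-3 - (-3)|^2 + |-3 - 2|^2)^(1/2)
= (0^2 + 5^2)^(1/2) = (0 + 25)^(1/2) = (25)^(1/2) = 5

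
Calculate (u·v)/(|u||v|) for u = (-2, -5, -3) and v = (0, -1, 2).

With u = (-2, -5, -3), v = (0, -1, 2):
u·v = (-2)·0 + (-5)·(-1) + (-3)·2 = 0 + 5 + (-6) = -1.
|u| = √((-2)² + (-5)² + (-3)²) = √38, |v| = √(0² + (-1)² + 2²) = √5, so |u||v| = √(38·5) = √190.
cos θ = (u·v)/(|u||v|) = -1/√190 ≈ -0.0725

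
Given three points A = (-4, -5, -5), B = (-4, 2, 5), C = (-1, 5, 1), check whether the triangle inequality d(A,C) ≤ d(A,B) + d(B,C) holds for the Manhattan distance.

d(A,B) = 0 + 7 + 10 = 17, d(B,C) = 3 + 3 + 4 = 10, d(A,C) = 3 + 10 + 6 = 19.
d(A,C) = 19 ≤ 17 + 10 = 27. Triangle inequality is satisfied.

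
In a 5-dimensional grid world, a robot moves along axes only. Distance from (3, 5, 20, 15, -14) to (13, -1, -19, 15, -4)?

Σ|x_i - y_i| = |3 - 13| + |5 - (-1)| + |20 - (-19)| + |15 - 15| + |-14 - (-4)| = 10 + 6 + 39 + 0 + 10 = 65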